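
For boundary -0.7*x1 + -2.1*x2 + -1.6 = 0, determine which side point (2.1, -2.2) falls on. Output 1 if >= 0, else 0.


Compute -0.7 * 2.1 + -2.1 * -2.2 + -1.6
= -1.47 + 4.62 + -1.6
= 1.55
Since 1.55 >= 0, the point is on the positive side.

1


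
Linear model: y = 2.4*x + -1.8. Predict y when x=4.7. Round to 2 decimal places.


y = 2.4 * 4.7 + (-1.8)
= 11.28 + (-1.8)
= 9.48

9.48


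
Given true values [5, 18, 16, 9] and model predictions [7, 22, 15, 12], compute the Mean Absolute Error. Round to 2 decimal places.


Absolute errors: [2, 4, 1, 3]
Sum of absolute errors = 10
MAE = 10 / 4 = 2.50

2.50


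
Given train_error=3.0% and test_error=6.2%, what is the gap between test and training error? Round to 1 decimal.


Generalization gap = test_error - train_error
= 6.2 - 3.0
= 3.2%
A moderate gap.

3.2


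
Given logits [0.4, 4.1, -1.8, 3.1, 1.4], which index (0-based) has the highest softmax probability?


Softmax is a monotonic transformation, so it preserves the argmax.
We need to find the index of the maximum logit.
Index 0: 0.4
Index 1: 4.1
Index 2: -1.8
Index 3: 3.1
Index 4: 1.4
Maximum logit = 4.1 at index 1

1


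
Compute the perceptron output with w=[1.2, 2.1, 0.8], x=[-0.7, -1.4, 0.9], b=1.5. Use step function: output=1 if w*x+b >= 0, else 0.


z = w . x + b
= 1.2*-0.7 + 2.1*-1.4 + 0.8*0.9 + 1.5
= -0.84 + -2.94 + 0.72 + 1.5
= -3.06 + 1.5
= -1.56
Since z = -1.56 < 0, output = 0

0


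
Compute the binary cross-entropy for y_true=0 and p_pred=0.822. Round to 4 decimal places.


For y=0: Loss = -log(1-p)
= -log(1 - 0.822)
= -log(0.178)
= -(-1.726)
= 1.7260

1.7260


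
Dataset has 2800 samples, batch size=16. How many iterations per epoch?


Iterations per epoch = dataset_size / batch_size
= 2800 / 16
= 175

175


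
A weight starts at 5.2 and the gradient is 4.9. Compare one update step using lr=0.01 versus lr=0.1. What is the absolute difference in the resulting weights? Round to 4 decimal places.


With lr=0.01: w_new = 5.2 - 0.01 * 4.9 = 5.151
With lr=0.1: w_new = 5.2 - 0.1 * 4.9 = 4.71
Absolute difference = |5.151 - 4.71|
= 0.4410

0.4410


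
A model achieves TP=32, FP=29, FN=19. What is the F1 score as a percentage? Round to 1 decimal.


Precision = TP / (TP + FP) = 32 / 61 = 0.5246
Recall = TP / (TP + FN) = 32 / 51 = 0.6275
F1 = 2 * P * R / (P + R)
= 2 * 0.5246 * 0.6275 / (0.5246 + 0.6275)
= 0.6583 / 1.152
= 0.5714
As percentage: 57.1%

57.1


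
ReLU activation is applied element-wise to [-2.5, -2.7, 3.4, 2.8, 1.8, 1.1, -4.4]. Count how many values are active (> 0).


ReLU(x) = max(0, x) for each element:
ReLU(-2.5) = 0
ReLU(-2.7) = 0
ReLU(3.4) = 3.4
ReLU(2.8) = 2.8
ReLU(1.8) = 1.8
ReLU(1.1) = 1.1
ReLU(-4.4) = 0
Active neurons (>0): 4

4


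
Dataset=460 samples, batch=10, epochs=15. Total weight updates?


Iterations per epoch = 460 / 10 = 46
Total updates = iterations_per_epoch * epochs
= 46 * 15
= 690

690


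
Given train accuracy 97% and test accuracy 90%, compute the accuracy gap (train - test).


Gap = train_accuracy - test_accuracy
= 97 - 90
= 7%
This moderate gap may indicate mild overfitting.

7


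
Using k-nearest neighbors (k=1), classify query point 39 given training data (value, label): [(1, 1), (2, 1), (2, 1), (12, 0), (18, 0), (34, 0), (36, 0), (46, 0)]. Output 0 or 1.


Distances from query 39:
Point 36 (class 0): distance = 3
K=1 nearest neighbors: classes = [0]
Votes for class 1: 0 / 1
Majority vote => class 0

0


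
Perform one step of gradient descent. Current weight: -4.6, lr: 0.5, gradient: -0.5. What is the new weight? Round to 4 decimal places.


w_new = w_old - lr * gradient
= -4.6 - 0.5 * -0.5
= -4.6 - (-0.25)
= -4.3500

-4.3500


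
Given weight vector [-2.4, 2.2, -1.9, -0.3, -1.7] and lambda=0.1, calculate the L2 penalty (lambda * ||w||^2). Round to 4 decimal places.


Squaring each weight:
(-2.4)^2 = 5.76
2.2^2 = 4.84
(-1.9)^2 = 3.61
(-0.3)^2 = 0.09
(-1.7)^2 = 2.89
Sum of squares = 17.19
Penalty = 0.1 * 17.19 = 1.7190

1.7190


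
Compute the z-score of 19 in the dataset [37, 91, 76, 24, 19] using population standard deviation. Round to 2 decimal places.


Mean = (37 + 91 + 76 + 24 + 19) / 5 = 49.4
Variance = sum((x_i - mean)^2) / n = 832.24
Std = sqrt(832.24) = 28.8486
Z = (x - mean) / std
= (19 - 49.4) / 28.8486
= -30.4 / 28.8486
= -1.05

-1.05


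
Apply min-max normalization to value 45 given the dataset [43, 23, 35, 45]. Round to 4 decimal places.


Min = 23, Max = 45
Range = 45 - 23 = 22
Scaled = (x - min) / (max - min)
= (45 - 23) / 22
= 22 / 22
= 1.0000

1.0000


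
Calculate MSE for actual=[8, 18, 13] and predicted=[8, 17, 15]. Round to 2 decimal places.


Differences: [0, 1, -2]
Squared errors: [0, 1, 4]
Sum of squared errors = 5
MSE = 5 / 3 = 1.67

1.67


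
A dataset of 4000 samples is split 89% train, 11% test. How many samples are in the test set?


Train samples = 4000 * 89% = 3560
Test samples = 4000 - 3560
= 440

440


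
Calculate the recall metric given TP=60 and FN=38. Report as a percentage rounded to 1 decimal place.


Recall = TP / (TP + FN) * 100
= 60 / (60 + 38)
= 60 / 98
= 0.6122
= 61.2%

61.2


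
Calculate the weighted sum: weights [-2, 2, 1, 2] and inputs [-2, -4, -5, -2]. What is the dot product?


Element-wise products:
-2 * -2 = 4
2 * -4 = -8
1 * -5 = -5
2 * -2 = -4
Sum = 4 + -8 + -5 + -4
= -13

-13


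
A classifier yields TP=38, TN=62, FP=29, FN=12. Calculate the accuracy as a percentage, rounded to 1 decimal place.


Accuracy = (TP + TN) / (TP + TN + FP + FN) * 100
= (38 + 62) / (38 + 62 + 29 + 12)
= 100 / 141
= 0.7092
= 70.9%

70.9


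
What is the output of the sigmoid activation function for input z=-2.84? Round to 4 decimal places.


sigmoid(z) = 1 / (1 + exp(-z))
exp(-(-2.84)) = exp(2.84) = 17.1158
1 + 17.1158 = 18.1158
1 / 18.1158 = 0.0552

0.0552


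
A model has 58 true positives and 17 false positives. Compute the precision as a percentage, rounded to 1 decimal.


Precision = TP / (TP + FP) * 100
= 58 / (58 + 17)
= 58 / 75
= 0.7733
= 77.3%

77.3


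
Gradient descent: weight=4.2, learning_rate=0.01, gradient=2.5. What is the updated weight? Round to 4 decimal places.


w_new = w_old - lr * gradient
= 4.2 - 0.01 * 2.5
= 4.2 - (0.025)
= 4.1750

4.1750


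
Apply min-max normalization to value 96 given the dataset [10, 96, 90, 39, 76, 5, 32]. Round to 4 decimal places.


Min = 5, Max = 96
Range = 96 - 5 = 91
Scaled = (x - min) / (max - min)
= (96 - 5) / 91
= 91 / 91
= 1.0000

1.0000


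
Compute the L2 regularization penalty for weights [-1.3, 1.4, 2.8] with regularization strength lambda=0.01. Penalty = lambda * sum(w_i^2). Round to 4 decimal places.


Squaring each weight:
(-1.3)^2 = 1.69
1.4^2 = 1.96
2.8^2 = 7.84
Sum of squares = 11.49
Penalty = 0.01 * 11.49 = 0.1149

0.1149


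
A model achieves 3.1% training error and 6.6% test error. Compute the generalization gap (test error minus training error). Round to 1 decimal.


Generalization gap = test_error - train_error
= 6.6 - 3.1
= 3.5%
A moderate gap.

3.5


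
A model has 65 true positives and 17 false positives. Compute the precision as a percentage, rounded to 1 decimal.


Precision = TP / (TP + FP) * 100
= 65 / (65 + 17)
= 65 / 82
= 0.7927
= 79.3%

79.3


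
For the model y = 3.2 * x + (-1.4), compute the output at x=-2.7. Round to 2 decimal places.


y = 3.2 * -2.7 + (-1.4)
= -8.64 + (-1.4)
= -10.04

-10.04


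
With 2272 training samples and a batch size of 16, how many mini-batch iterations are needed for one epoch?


Iterations per epoch = dataset_size / batch_size
= 2272 / 16
= 142

142


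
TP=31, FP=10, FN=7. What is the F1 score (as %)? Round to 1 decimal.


Precision = TP / (TP + FP) = 31 / 41 = 0.7561
Recall = TP / (TP + FN) = 31 / 38 = 0.8158
F1 = 2 * P * R / (P + R)
= 2 * 0.7561 * 0.8158 / (0.7561 + 0.8158)
= 1.2336 / 1.5719
= 0.7848
As percentage: 78.5%

78.5


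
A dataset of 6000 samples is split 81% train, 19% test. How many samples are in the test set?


Train samples = 6000 * 81% = 4860
Test samples = 6000 - 4860
= 1140

1140


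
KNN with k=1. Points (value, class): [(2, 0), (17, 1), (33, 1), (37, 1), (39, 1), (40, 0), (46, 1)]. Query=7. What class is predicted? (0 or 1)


Distances from query 7:
Point 2 (class 0): distance = 5
K=1 nearest neighbors: classes = [0]
Votes for class 1: 0 / 1
Majority vote => class 0

0


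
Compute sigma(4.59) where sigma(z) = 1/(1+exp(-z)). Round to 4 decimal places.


sigmoid(z) = 1 / (1 + exp(-z))
exp(-(4.59)) = exp(-4.59) = 0.0102
1 + 0.0102 = 1.0102
1 / 1.0102 = 0.9899

0.9899


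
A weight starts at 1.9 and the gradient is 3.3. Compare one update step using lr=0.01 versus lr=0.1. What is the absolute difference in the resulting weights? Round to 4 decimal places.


With lr=0.01: w_new = 1.9 - 0.01 * 3.3 = 1.867
With lr=0.1: w_new = 1.9 - 0.1 * 3.3 = 1.57
Absolute difference = |1.867 - 1.57|
= 0.2970

0.2970


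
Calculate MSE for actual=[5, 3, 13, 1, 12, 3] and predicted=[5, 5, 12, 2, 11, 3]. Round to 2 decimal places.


Differences: [0, -2, 1, -1, 1, 0]
Squared errors: [0, 4, 1, 1, 1, 0]
Sum of squared errors = 7
MSE = 7 / 6 = 1.17

1.17


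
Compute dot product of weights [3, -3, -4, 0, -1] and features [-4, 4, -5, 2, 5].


Element-wise products:
3 * -4 = -12
-3 * 4 = -12
-4 * -5 = 20
0 * 2 = 0
-1 * 5 = -5
Sum = -12 + -12 + 20 + 0 + -5
= -9

-9


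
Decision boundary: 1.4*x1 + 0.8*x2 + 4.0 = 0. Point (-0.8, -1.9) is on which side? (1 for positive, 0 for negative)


Compute 1.4 * -0.8 + 0.8 * -1.9 + 4.0
= -1.12 + -1.52 + 4.0
= 1.36
Since 1.36 >= 0, the point is on the positive side.

1


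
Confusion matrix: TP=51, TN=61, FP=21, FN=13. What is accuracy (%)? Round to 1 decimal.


Accuracy = (TP + TN) / (TP + TN + FP + FN) * 100
= (51 + 61) / (51 + 61 + 21 + 13)
= 112 / 146
= 0.7671
= 76.7%

76.7


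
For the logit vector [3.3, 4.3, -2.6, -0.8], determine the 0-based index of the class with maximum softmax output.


Softmax is a monotonic transformation, so it preserves the argmax.
We need to find the index of the maximum logit.
Index 0: 3.3
Index 1: 4.3
Index 2: -2.6
Index 3: -0.8
Maximum logit = 4.3 at index 1

1


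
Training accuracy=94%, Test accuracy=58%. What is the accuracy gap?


Gap = train_accuracy - test_accuracy
= 94 - 58
= 36%
This large gap strongly indicates overfitting.

36


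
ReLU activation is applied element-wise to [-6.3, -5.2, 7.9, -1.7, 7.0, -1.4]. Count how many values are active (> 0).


ReLU(x) = max(0, x) for each element:
ReLU(-6.3) = 0
ReLU(-5.2) = 0
ReLU(7.9) = 7.9
ReLU(-1.7) = 0
ReLU(7.0) = 7.0
ReLU(-1.4) = 0
Active neurons (>0): 2

2


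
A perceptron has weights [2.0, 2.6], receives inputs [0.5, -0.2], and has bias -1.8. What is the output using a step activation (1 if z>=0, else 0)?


z = w . x + b
= 2.0*0.5 + 2.6*-0.2 + -1.8
= 1.0 + -0.52 + -1.8
= 0.48 + -1.8
= -1.32
Since z = -1.32 < 0, output = 0

0


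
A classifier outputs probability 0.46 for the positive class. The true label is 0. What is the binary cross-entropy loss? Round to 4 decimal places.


For y=0: Loss = -log(1-p)
= -log(1 - 0.46)
= -log(0.54)
= -(-0.6162)
= 0.6162

0.6162


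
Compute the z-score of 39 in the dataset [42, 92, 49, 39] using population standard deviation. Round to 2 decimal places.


Mean = (42 + 92 + 49 + 39) / 4 = 55.5
Variance = sum((x_i - mean)^2) / n = 457.25
Std = sqrt(457.25) = 21.3834
Z = (x - mean) / std
= (39 - 55.5) / 21.3834
= -16.5 / 21.3834
= -0.77

-0.77


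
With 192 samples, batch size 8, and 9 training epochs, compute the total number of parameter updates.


Iterations per epoch = 192 / 8 = 24
Total updates = iterations_per_epoch * epochs
= 24 * 9
= 216

216


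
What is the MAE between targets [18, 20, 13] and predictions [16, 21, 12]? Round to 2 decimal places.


Absolute errors: [2, 1, 1]
Sum of absolute errors = 4
MAE = 4 / 3 = 1.33

1.33


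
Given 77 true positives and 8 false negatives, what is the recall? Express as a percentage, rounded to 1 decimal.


Recall = TP / (TP + FN) * 100
= 77 / (77 + 8)
= 77 / 85
= 0.9059
= 90.6%

90.6


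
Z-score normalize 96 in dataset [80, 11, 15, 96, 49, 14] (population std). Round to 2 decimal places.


Mean = (80 + 11 + 15 + 96 + 49 + 14) / 6 = 44.1667
Variance = sum((x_i - mean)^2) / n = 1142.4722
Std = sqrt(1142.4722) = 33.8005
Z = (x - mean) / std
= (96 - 44.1667) / 33.8005
= 51.8333 / 33.8005
= 1.53

1.53


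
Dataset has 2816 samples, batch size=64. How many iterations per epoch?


Iterations per epoch = dataset_size / batch_size
= 2816 / 64
= 44

44


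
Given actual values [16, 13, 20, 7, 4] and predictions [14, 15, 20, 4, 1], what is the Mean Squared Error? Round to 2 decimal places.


Differences: [2, -2, 0, 3, 3]
Squared errors: [4, 4, 0, 9, 9]
Sum of squared errors = 26
MSE = 26 / 5 = 5.20

5.20


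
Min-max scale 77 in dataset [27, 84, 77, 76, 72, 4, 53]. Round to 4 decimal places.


Min = 4, Max = 84
Range = 84 - 4 = 80
Scaled = (x - min) / (max - min)
= (77 - 4) / 80
= 73 / 80
= 0.9125

0.9125


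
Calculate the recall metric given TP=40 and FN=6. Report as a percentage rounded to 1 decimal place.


Recall = TP / (TP + FN) * 100
= 40 / (40 + 6)
= 40 / 46
= 0.8696
= 87.0%

87.0


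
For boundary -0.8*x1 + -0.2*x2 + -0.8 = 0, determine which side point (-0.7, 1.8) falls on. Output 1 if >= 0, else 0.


Compute -0.8 * -0.7 + -0.2 * 1.8 + -0.8
= 0.56 + -0.36 + -0.8
= -0.6
Since -0.6 < 0, the point is on the negative side.

0


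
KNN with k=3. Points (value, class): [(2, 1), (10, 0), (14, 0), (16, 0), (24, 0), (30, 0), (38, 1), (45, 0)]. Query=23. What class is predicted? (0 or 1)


Distances from query 23:
Point 24 (class 0): distance = 1
Point 16 (class 0): distance = 7
Point 30 (class 0): distance = 7
K=3 nearest neighbors: classes = [0, 0, 0]
Votes for class 1: 0 / 3
Majority vote => class 0

0


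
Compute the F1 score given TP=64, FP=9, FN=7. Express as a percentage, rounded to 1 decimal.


Precision = TP / (TP + FP) = 64 / 73 = 0.8767
Recall = TP / (TP + FN) = 64 / 71 = 0.9014
F1 = 2 * P * R / (P + R)
= 2 * 0.8767 * 0.9014 / (0.8767 + 0.9014)
= 1.5806 / 1.7781
= 0.8889
As percentage: 88.9%

88.9


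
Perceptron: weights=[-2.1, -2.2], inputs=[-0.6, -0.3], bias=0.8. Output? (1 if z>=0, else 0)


z = w . x + b
= -2.1*-0.6 + -2.2*-0.3 + 0.8
= 1.26 + 0.66 + 0.8
= 1.92 + 0.8
= 2.72
Since z = 2.72 >= 0, output = 1

1


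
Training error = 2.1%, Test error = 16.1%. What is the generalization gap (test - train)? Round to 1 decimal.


Generalization gap = test_error - train_error
= 16.1 - 2.1
= 14.0%
A large gap suggests overfitting.

14.0


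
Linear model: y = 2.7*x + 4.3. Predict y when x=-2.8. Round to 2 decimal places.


y = 2.7 * -2.8 + (4.3)
= -7.56 + (4.3)
= -3.26

-3.26


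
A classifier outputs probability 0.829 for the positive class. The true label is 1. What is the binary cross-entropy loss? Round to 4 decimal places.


For y=1: Loss = -log(p)
= -log(0.829)
= -(-0.1875)
= 0.1875

0.1875


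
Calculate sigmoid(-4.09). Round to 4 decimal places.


sigmoid(z) = 1 / (1 + exp(-z))
exp(-(-4.09)) = exp(4.09) = 59.7399
1 + 59.7399 = 60.7399
1 / 60.7399 = 0.0165

0.0165


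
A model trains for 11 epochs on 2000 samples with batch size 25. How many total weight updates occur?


Iterations per epoch = 2000 / 25 = 80
Total updates = iterations_per_epoch * epochs
= 80 * 11
= 880

880


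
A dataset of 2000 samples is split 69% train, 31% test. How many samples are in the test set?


Train samples = 2000 * 69% = 1380
Test samples = 2000 - 1380
= 620

620


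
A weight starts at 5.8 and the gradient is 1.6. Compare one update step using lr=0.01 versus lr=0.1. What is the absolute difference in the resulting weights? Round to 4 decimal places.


With lr=0.01: w_new = 5.8 - 0.01 * 1.6 = 5.784
With lr=0.1: w_new = 5.8 - 0.1 * 1.6 = 5.64
Absolute difference = |5.784 - 5.64|
= 0.1440

0.1440


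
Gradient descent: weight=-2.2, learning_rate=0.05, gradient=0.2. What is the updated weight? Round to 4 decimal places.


w_new = w_old - lr * gradient
= -2.2 - 0.05 * 0.2
= -2.2 - (0.01)
= -2.2100

-2.2100


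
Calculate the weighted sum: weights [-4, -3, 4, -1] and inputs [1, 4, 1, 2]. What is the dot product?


Element-wise products:
-4 * 1 = -4
-3 * 4 = -12
4 * 1 = 4
-1 * 2 = -2
Sum = -4 + -12 + 4 + -2
= -14

-14


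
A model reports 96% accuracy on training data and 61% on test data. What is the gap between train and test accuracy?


Gap = train_accuracy - test_accuracy
= 96 - 61
= 35%
This large gap strongly indicates overfitting.

35


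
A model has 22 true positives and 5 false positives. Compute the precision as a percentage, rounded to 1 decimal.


Precision = TP / (TP + FP) * 100
= 22 / (22 + 5)
= 22 / 27
= 0.8148
= 81.5%

81.5


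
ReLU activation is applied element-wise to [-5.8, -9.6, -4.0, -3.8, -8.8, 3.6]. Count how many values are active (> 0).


ReLU(x) = max(0, x) for each element:
ReLU(-5.8) = 0
ReLU(-9.6) = 0
ReLU(-4.0) = 0
ReLU(-3.8) = 0
ReLU(-8.8) = 0
ReLU(3.6) = 3.6
Active neurons (>0): 1

1


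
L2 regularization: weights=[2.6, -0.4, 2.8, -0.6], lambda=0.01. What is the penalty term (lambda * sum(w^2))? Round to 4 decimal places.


Squaring each weight:
2.6^2 = 6.76
(-0.4)^2 = 0.16
2.8^2 = 7.84
(-0.6)^2 = 0.36
Sum of squares = 15.12
Penalty = 0.01 * 15.12 = 0.1512

0.1512


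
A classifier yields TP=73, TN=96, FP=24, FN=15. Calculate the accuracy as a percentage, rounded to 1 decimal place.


Accuracy = (TP + TN) / (TP + TN + FP + FN) * 100
= (73 + 96) / (73 + 96 + 24 + 15)
= 169 / 208
= 0.8125
= 81.3%

81.3


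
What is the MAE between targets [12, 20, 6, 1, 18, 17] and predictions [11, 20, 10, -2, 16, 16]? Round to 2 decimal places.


Absolute errors: [1, 0, 4, 3, 2, 1]
Sum of absolute errors = 11
MAE = 11 / 6 = 1.83

1.83


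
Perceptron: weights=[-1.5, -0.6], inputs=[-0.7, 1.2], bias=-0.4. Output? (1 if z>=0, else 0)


z = w . x + b
= -1.5*-0.7 + -0.6*1.2 + -0.4
= 1.05 + -0.72 + -0.4
= 0.33 + -0.4
= -0.07
Since z = -0.07 < 0, output = 0

0


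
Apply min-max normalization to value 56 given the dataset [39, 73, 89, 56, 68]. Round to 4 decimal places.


Min = 39, Max = 89
Range = 89 - 39 = 50
Scaled = (x - min) / (max - min)
= (56 - 39) / 50
= 17 / 50
= 0.3400

0.3400


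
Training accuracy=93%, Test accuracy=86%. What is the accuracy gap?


Gap = train_accuracy - test_accuracy
= 93 - 86
= 7%
This moderate gap may indicate mild overfitting.

7


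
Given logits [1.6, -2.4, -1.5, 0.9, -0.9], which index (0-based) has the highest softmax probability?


Softmax is a monotonic transformation, so it preserves the argmax.
We need to find the index of the maximum logit.
Index 0: 1.6
Index 1: -2.4
Index 2: -1.5
Index 3: 0.9
Index 4: -0.9
Maximum logit = 1.6 at index 0

0


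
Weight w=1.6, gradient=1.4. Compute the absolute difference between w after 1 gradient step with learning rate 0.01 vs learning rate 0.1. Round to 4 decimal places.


With lr=0.01: w_new = 1.6 - 0.01 * 1.4 = 1.586
With lr=0.1: w_new = 1.6 - 0.1 * 1.4 = 1.46
Absolute difference = |1.586 - 1.46|
= 0.1260

0.1260


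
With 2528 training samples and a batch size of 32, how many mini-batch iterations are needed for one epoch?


Iterations per epoch = dataset_size / batch_size
= 2528 / 32
= 79

79


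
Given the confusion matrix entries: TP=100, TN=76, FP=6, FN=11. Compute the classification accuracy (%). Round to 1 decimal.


Accuracy = (TP + TN) / (TP + TN + FP + FN) * 100
= (100 + 76) / (100 + 76 + 6 + 11)
= 176 / 193
= 0.9119
= 91.2%

91.2


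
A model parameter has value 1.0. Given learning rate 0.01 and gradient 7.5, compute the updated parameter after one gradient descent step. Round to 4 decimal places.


w_new = w_old - lr * gradient
= 1.0 - 0.01 * 7.5
= 1.0 - (0.075)
= 0.9250

0.9250


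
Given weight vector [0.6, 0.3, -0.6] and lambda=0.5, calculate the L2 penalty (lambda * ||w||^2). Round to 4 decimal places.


Squaring each weight:
0.6^2 = 0.36
0.3^2 = 0.09
(-0.6)^2 = 0.36
Sum of squares = 0.81
Penalty = 0.5 * 0.81 = 0.4050

0.4050


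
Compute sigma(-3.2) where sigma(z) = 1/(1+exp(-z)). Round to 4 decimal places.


sigmoid(z) = 1 / (1 + exp(-z))
exp(-(-3.2)) = exp(3.2) = 24.5325
1 + 24.5325 = 25.5325
1 / 25.5325 = 0.0392

0.0392


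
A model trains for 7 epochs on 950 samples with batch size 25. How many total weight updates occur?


Iterations per epoch = 950 / 25 = 38
Total updates = iterations_per_epoch * epochs
= 38 * 7
= 266

266


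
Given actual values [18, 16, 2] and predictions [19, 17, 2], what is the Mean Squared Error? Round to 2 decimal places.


Differences: [-1, -1, 0]
Squared errors: [1, 1, 0]
Sum of squared errors = 2
MSE = 2 / 3 = 0.67

0.67


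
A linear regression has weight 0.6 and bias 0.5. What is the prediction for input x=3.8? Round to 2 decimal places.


y = 0.6 * 3.8 + (0.5)
= 2.28 + (0.5)
= 2.78

2.78


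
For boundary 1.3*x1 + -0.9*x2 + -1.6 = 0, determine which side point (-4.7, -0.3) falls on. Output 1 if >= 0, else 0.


Compute 1.3 * -4.7 + -0.9 * -0.3 + -1.6
= -6.11 + 0.27 + -1.6
= -7.44
Since -7.44 < 0, the point is on the negative side.

0


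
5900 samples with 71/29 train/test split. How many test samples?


Train samples = 5900 * 71% = 4189
Test samples = 5900 - 4189
= 1711

1711


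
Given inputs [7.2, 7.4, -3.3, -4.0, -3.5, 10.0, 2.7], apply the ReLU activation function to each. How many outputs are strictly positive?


ReLU(x) = max(0, x) for each element:
ReLU(7.2) = 7.2
ReLU(7.4) = 7.4
ReLU(-3.3) = 0
ReLU(-4.0) = 0
ReLU(-3.5) = 0
ReLU(10.0) = 10.0
ReLU(2.7) = 2.7
Active neurons (>0): 4

4


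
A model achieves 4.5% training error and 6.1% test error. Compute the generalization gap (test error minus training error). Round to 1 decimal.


Generalization gap = test_error - train_error
= 6.1 - 4.5
= 1.6%
A small gap suggests good generalization.

1.6


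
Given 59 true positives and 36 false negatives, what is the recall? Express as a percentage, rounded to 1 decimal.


Recall = TP / (TP + FN) * 100
= 59 / (59 + 36)
= 59 / 95
= 0.6211
= 62.1%

62.1


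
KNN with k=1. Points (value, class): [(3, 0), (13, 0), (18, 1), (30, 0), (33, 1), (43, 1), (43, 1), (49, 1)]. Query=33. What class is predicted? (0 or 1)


Distances from query 33:
Point 33 (class 1): distance = 0
K=1 nearest neighbors: classes = [1]
Votes for class 1: 1 / 1
Majority vote => class 1

1


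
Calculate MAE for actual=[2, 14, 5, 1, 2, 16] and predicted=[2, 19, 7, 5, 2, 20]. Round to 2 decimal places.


Absolute errors: [0, 5, 2, 4, 0, 4]
Sum of absolute errors = 15
MAE = 15 / 6 = 2.50

2.50


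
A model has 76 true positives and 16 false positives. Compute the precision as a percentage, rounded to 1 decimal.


Precision = TP / (TP + FP) * 100
= 76 / (76 + 16)
= 76 / 92
= 0.8261
= 82.6%

82.6


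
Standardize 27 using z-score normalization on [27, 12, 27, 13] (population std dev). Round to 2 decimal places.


Mean = (27 + 12 + 27 + 13) / 4 = 19.75
Variance = sum((x_i - mean)^2) / n = 52.6875
Std = sqrt(52.6875) = 7.2586
Z = (x - mean) / std
= (27 - 19.75) / 7.2586
= 7.25 / 7.2586
= 1.00

1.00


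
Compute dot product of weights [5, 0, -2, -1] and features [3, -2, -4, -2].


Element-wise products:
5 * 3 = 15
0 * -2 = 0
-2 * -4 = 8
-1 * -2 = 2
Sum = 15 + 0 + 8 + 2
= 25

25


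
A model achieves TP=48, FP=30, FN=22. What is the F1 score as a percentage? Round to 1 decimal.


Precision = TP / (TP + FP) = 48 / 78 = 0.6154
Recall = TP / (TP + FN) = 48 / 70 = 0.6857
F1 = 2 * P * R / (P + R)
= 2 * 0.6154 * 0.6857 / (0.6154 + 0.6857)
= 0.844 / 1.3011
= 0.6486
As percentage: 64.9%

64.9


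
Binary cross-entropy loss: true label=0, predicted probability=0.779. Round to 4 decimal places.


For y=0: Loss = -log(1-p)
= -log(1 - 0.779)
= -log(0.221)
= -(-1.5096)
= 1.5096

1.5096


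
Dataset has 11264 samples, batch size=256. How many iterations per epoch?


Iterations per epoch = dataset_size / batch_size
= 11264 / 256
= 44

44


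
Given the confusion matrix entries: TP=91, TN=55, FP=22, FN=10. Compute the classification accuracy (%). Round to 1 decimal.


Accuracy = (TP + TN) / (TP + TN + FP + FN) * 100
= (91 + 55) / (91 + 55 + 22 + 10)
= 146 / 178
= 0.8202
= 82.0%

82.0


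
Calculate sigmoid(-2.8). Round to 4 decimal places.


sigmoid(z) = 1 / (1 + exp(-z))
exp(-(-2.8)) = exp(2.8) = 16.4446
1 + 16.4446 = 17.4446
1 / 17.4446 = 0.0573

0.0573


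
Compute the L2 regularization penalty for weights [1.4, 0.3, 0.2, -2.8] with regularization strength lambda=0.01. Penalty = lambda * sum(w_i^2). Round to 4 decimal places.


Squaring each weight:
1.4^2 = 1.96
0.3^2 = 0.09
0.2^2 = 0.04
(-2.8)^2 = 7.84
Sum of squares = 9.93
Penalty = 0.01 * 9.93 = 0.0993

0.0993


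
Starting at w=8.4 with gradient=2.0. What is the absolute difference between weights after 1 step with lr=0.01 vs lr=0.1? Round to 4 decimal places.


With lr=0.01: w_new = 8.4 - 0.01 * 2.0 = 8.38
With lr=0.1: w_new = 8.4 - 0.1 * 2.0 = 8.2
Absolute difference = |8.38 - 8.2|
= 0.1800

0.1800


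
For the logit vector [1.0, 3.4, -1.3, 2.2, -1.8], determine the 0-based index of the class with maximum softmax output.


Softmax is a monotonic transformation, so it preserves the argmax.
We need to find the index of the maximum logit.
Index 0: 1.0
Index 1: 3.4
Index 2: -1.3
Index 3: 2.2
Index 4: -1.8
Maximum logit = 3.4 at index 1

1


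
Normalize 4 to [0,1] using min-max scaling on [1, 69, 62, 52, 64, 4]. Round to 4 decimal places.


Min = 1, Max = 69
Range = 69 - 1 = 68
Scaled = (x - min) / (max - min)
= (4 - 1) / 68
= 3 / 68
= 0.0441

0.0441


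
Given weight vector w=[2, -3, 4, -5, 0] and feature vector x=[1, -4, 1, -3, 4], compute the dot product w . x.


Element-wise products:
2 * 1 = 2
-3 * -4 = 12
4 * 1 = 4
-5 * -3 = 15
0 * 4 = 0
Sum = 2 + 12 + 4 + 15 + 0
= 33

33


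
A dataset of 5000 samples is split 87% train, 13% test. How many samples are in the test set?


Train samples = 5000 * 87% = 4350
Test samples = 5000 - 4350
= 650

650


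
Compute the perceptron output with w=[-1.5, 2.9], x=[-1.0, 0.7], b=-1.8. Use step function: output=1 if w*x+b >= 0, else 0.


z = w . x + b
= -1.5*-1.0 + 2.9*0.7 + -1.8
= 1.5 + 2.03 + -1.8
= 3.53 + -1.8
= 1.73
Since z = 1.73 >= 0, output = 1

1


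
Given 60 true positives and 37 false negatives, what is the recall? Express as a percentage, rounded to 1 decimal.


Recall = TP / (TP + FN) * 100
= 60 / (60 + 37)
= 60 / 97
= 0.6186
= 61.9%

61.9


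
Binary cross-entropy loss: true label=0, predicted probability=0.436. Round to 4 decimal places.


For y=0: Loss = -log(1-p)
= -log(1 - 0.436)
= -log(0.564)
= -(-0.5727)
= 0.5727

0.5727


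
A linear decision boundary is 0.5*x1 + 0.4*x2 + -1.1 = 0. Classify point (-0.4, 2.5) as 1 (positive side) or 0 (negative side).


Compute 0.5 * -0.4 + 0.4 * 2.5 + -1.1
= -0.2 + 1.0 + -1.1
= -0.3
Since -0.3 < 0, the point is on the negative side.

0


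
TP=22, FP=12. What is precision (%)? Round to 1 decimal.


Precision = TP / (TP + FP) * 100
= 22 / (22 + 12)
= 22 / 34
= 0.6471
= 64.7%

64.7


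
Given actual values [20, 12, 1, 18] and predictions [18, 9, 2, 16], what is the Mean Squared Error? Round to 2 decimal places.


Differences: [2, 3, -1, 2]
Squared errors: [4, 9, 1, 4]
Sum of squared errors = 18
MSE = 18 / 4 = 4.50

4.50


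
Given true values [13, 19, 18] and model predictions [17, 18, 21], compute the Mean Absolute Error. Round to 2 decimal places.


Absolute errors: [4, 1, 3]
Sum of absolute errors = 8
MAE = 8 / 3 = 2.67

2.67


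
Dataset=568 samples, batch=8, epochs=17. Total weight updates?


Iterations per epoch = 568 / 8 = 71
Total updates = iterations_per_epoch * epochs
= 71 * 17
= 1207

1207


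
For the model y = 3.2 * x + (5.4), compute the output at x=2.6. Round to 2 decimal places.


y = 3.2 * 2.6 + (5.4)
= 8.32 + (5.4)
= 13.72

13.72


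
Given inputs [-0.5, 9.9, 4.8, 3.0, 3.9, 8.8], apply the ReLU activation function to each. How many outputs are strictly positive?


ReLU(x) = max(0, x) for each element:
ReLU(-0.5) = 0
ReLU(9.9) = 9.9
ReLU(4.8) = 4.8
ReLU(3.0) = 3.0
ReLU(3.9) = 3.9
ReLU(8.8) = 8.8
Active neurons (>0): 5

5


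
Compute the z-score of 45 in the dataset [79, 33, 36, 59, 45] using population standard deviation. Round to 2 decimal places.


Mean = (79 + 33 + 36 + 59 + 45) / 5 = 50.4
Variance = sum((x_i - mean)^2) / n = 286.24
Std = sqrt(286.24) = 16.9186
Z = (x - mean) / std
= (45 - 50.4) / 16.9186
= -5.4 / 16.9186
= -0.32

-0.32


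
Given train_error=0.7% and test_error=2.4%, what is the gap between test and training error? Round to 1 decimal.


Generalization gap = test_error - train_error
= 2.4 - 0.7
= 1.7%
A small gap suggests good generalization.

1.7


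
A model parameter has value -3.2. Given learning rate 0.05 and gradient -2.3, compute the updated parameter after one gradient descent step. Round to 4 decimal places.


w_new = w_old - lr * gradient
= -3.2 - 0.05 * -2.3
= -3.2 - (-0.115)
= -3.0850

-3.0850


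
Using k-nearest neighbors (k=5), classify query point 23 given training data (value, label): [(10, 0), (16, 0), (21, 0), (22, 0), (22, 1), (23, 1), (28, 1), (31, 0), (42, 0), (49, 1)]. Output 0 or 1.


Distances from query 23:
Point 23 (class 1): distance = 0
Point 22 (class 0): distance = 1
Point 22 (class 1): distance = 1
Point 21 (class 0): distance = 2
Point 28 (class 1): distance = 5
K=5 nearest neighbors: classes = [1, 0, 1, 0, 1]
Votes for class 1: 3 / 5
Majority vote => class 1

1


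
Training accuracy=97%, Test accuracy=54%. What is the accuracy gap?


Gap = train_accuracy - test_accuracy
= 97 - 54
= 43%
This large gap strongly indicates overfitting.

43


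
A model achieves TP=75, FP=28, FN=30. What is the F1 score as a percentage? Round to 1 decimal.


Precision = TP / (TP + FP) = 75 / 103 = 0.7282
Recall = TP / (TP + FN) = 75 / 105 = 0.7143
F1 = 2 * P * R / (P + R)
= 2 * 0.7282 * 0.7143 / (0.7282 + 0.7143)
= 1.0402 / 1.4424
= 0.7212
As percentage: 72.1%

72.1


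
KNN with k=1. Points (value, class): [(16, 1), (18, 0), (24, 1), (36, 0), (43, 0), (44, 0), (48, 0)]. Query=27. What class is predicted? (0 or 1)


Distances from query 27:
Point 24 (class 1): distance = 3
K=1 nearest neighbors: classes = [1]
Votes for class 1: 1 / 1
Majority vote => class 1

1


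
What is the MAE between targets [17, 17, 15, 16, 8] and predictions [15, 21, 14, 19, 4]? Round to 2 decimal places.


Absolute errors: [2, 4, 1, 3, 4]
Sum of absolute errors = 14
MAE = 14 / 5 = 2.80

2.80


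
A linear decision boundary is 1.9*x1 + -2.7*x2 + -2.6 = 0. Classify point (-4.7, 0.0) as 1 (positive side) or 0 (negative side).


Compute 1.9 * -4.7 + -2.7 * 0.0 + -2.6
= -8.93 + -0.0 + -2.6
= -11.53
Since -11.53 < 0, the point is on the negative side.

0


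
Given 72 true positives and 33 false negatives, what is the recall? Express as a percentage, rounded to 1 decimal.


Recall = TP / (TP + FN) * 100
= 72 / (72 + 33)
= 72 / 105
= 0.6857
= 68.6%

68.6


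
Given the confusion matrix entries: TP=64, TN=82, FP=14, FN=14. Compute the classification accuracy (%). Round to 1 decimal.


Accuracy = (TP + TN) / (TP + TN + FP + FN) * 100
= (64 + 82) / (64 + 82 + 14 + 14)
= 146 / 174
= 0.8391
= 83.9%

83.9


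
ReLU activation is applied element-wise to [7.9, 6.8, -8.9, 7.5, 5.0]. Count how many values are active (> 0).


ReLU(x) = max(0, x) for each element:
ReLU(7.9) = 7.9
ReLU(6.8) = 6.8
ReLU(-8.9) = 0
ReLU(7.5) = 7.5
ReLU(5.0) = 5.0
Active neurons (>0): 4

4


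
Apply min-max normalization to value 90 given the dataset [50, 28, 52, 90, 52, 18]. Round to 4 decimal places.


Min = 18, Max = 90
Range = 90 - 18 = 72
Scaled = (x - min) / (max - min)
= (90 - 18) / 72
= 72 / 72
= 1.0000

1.0000


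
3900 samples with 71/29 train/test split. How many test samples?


Train samples = 3900 * 71% = 2769
Test samples = 3900 - 2769
= 1131

1131


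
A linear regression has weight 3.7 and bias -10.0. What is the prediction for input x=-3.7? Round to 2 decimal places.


y = 3.7 * -3.7 + (-10.0)
= -13.69 + (-10.0)
= -23.69

-23.69


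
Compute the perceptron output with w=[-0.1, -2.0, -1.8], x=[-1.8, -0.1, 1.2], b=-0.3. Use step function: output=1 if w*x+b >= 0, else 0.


z = w . x + b
= -0.1*-1.8 + -2.0*-0.1 + -1.8*1.2 + -0.3
= 0.18 + 0.2 + -2.16 + -0.3
= -1.78 + -0.3
= -2.08
Since z = -2.08 < 0, output = 0

0


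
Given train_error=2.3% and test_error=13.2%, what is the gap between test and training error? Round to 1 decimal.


Generalization gap = test_error - train_error
= 13.2 - 2.3
= 10.9%
A large gap suggests overfitting.

10.9


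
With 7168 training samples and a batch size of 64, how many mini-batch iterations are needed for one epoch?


Iterations per epoch = dataset_size / batch_size
= 7168 / 64
= 112

112


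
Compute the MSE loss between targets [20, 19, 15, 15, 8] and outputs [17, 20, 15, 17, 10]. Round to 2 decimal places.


Differences: [3, -1, 0, -2, -2]
Squared errors: [9, 1, 0, 4, 4]
Sum of squared errors = 18
MSE = 18 / 5 = 3.60

3.60


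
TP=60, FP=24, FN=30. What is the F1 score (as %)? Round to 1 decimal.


Precision = TP / (TP + FP) = 60 / 84 = 0.7143
Recall = TP / (TP + FN) = 60 / 90 = 0.6667
F1 = 2 * P * R / (P + R)
= 2 * 0.7143 * 0.6667 / (0.7143 + 0.6667)
= 0.9524 / 1.381
= 0.6897
As percentage: 69.0%

69.0


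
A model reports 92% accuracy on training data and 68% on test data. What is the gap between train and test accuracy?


Gap = train_accuracy - test_accuracy
= 92 - 68
= 24%
This large gap strongly indicates overfitting.

24


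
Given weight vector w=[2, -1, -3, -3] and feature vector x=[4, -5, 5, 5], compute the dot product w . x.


Element-wise products:
2 * 4 = 8
-1 * -5 = 5
-3 * 5 = -15
-3 * 5 = -15
Sum = 8 + 5 + -15 + -15
= -17

-17


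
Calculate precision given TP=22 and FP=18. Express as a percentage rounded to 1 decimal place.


Precision = TP / (TP + FP) * 100
= 22 / (22 + 18)
= 22 / 40
= 0.55
= 55.0%

55.0


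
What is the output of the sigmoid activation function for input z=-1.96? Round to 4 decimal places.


sigmoid(z) = 1 / (1 + exp(-z))
exp(-(-1.96)) = exp(1.96) = 7.0993
1 + 7.0993 = 8.0993
1 / 8.0993 = 0.1235

0.1235


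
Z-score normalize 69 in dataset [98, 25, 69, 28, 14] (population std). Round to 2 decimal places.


Mean = (98 + 25 + 69 + 28 + 14) / 5 = 46.8
Variance = sum((x_i - mean)^2) / n = 1003.76
Std = sqrt(1003.76) = 31.6822
Z = (x - mean) / std
= (69 - 46.8) / 31.6822
= 22.2 / 31.6822
= 0.70

0.70


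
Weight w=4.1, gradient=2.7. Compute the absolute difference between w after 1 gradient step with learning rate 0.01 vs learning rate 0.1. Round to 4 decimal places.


With lr=0.01: w_new = 4.1 - 0.01 * 2.7 = 4.073
With lr=0.1: w_new = 4.1 - 0.1 * 2.7 = 3.83
Absolute difference = |4.073 - 3.83|
= 0.2430

0.2430


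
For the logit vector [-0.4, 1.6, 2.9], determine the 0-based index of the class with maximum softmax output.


Softmax is a monotonic transformation, so it preserves the argmax.
We need to find the index of the maximum logit.
Index 0: -0.4
Index 1: 1.6
Index 2: 2.9
Maximum logit = 2.9 at index 2

2


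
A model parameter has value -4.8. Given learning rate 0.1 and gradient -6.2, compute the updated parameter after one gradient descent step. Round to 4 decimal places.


w_new = w_old - lr * gradient
= -4.8 - 0.1 * -6.2
= -4.8 - (-0.62)
= -4.1800

-4.1800


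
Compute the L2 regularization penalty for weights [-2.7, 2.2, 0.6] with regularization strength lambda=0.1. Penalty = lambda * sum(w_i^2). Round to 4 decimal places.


Squaring each weight:
(-2.7)^2 = 7.29
2.2^2 = 4.84
0.6^2 = 0.36
Sum of squares = 12.49
Penalty = 0.1 * 12.49 = 1.2490

1.2490


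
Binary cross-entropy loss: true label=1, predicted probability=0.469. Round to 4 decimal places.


For y=1: Loss = -log(p)
= -log(0.469)
= -(-0.7572)
= 0.7572

0.7572


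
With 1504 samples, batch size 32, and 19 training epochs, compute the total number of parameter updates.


Iterations per epoch = 1504 / 32 = 47
Total updates = iterations_per_epoch * epochs
= 47 * 19
= 893

893


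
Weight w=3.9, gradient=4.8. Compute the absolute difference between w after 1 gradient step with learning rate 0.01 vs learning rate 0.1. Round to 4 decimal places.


With lr=0.01: w_new = 3.9 - 0.01 * 4.8 = 3.852
With lr=0.1: w_new = 3.9 - 0.1 * 4.8 = 3.42
Absolute difference = |3.852 - 3.42|
= 0.4320

0.4320


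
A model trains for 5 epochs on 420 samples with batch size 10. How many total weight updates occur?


Iterations per epoch = 420 / 10 = 42
Total updates = iterations_per_epoch * epochs
= 42 * 5
= 210

210


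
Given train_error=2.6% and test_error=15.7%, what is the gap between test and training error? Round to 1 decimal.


Generalization gap = test_error - train_error
= 15.7 - 2.6
= 13.1%
A large gap suggests overfitting.

13.1


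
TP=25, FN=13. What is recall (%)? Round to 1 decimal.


Recall = TP / (TP + FN) * 100
= 25 / (25 + 13)
= 25 / 38
= 0.6579
= 65.8%

65.8


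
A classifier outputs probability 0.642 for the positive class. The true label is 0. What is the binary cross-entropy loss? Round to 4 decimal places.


For y=0: Loss = -log(1-p)
= -log(1 - 0.642)
= -log(0.358)
= -(-1.0272)
= 1.0272

1.0272


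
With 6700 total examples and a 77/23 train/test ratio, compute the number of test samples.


Train samples = 6700 * 77% = 5159
Test samples = 6700 - 5159
= 1541

1541


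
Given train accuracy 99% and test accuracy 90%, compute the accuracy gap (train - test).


Gap = train_accuracy - test_accuracy
= 99 - 90
= 9%
This moderate gap may indicate mild overfitting.

9


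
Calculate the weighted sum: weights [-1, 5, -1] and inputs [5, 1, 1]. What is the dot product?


Element-wise products:
-1 * 5 = -5
5 * 1 = 5
-1 * 1 = -1
Sum = -5 + 5 + -1
= -1

-1


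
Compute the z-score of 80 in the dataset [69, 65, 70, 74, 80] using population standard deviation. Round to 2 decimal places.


Mean = (69 + 65 + 70 + 74 + 80) / 5 = 71.6
Variance = sum((x_i - mean)^2) / n = 25.84
Std = sqrt(25.84) = 5.0833
Z = (x - mean) / std
= (80 - 71.6) / 5.0833
= 8.4 / 5.0833
= 1.65

1.65


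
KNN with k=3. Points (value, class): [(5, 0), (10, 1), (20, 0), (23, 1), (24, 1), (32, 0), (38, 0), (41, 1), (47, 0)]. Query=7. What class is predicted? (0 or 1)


Distances from query 7:
Point 5 (class 0): distance = 2
Point 10 (class 1): distance = 3
Point 20 (class 0): distance = 13
K=3 nearest neighbors: classes = [0, 1, 0]
Votes for class 1: 1 / 3
Majority vote => class 0

0


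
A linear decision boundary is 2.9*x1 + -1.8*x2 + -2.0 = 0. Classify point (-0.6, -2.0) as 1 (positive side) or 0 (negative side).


Compute 2.9 * -0.6 + -1.8 * -2.0 + -2.0
= -1.74 + 3.6 + -2.0
= -0.14
Since -0.14 < 0, the point is on the negative side.

0


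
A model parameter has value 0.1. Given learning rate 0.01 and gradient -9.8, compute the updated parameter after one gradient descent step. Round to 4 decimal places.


w_new = w_old - lr * gradient
= 0.1 - 0.01 * -9.8
= 0.1 - (-0.098)
= 0.1980

0.1980


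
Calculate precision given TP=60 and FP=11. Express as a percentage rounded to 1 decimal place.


Precision = TP / (TP + FP) * 100
= 60 / (60 + 11)
= 60 / 71
= 0.8451
= 84.5%

84.5


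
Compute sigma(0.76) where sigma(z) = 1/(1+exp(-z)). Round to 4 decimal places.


sigmoid(z) = 1 / (1 + exp(-z))
exp(-(0.76)) = exp(-0.76) = 0.4677
1 + 0.4677 = 1.4677
1 / 1.4677 = 0.6814

0.6814
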